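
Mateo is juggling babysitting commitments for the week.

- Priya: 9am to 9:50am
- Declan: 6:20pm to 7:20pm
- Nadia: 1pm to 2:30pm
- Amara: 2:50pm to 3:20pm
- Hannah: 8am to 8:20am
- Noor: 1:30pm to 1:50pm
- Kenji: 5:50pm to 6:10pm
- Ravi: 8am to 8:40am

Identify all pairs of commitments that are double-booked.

Hannah & Ravi, Nadia & Noor

Sorted by start: Ravi, Hannah, Priya, Nadia, Noor, Amara, Kenji, Declan.
Hannah starts before Ravi ends → Ravi and Hannah overlap.
Priya starts after Ravi ends — done with Ravi.
Priya starts after Hannah ends — done with Hannah.
Nadia starts after Priya ends — done with Priya.
Noor starts before Nadia ends → Nadia and Noor overlap.
Amara starts after Nadia ends — done with Nadia.
Amara starts after Noor ends — done with Noor.
Kenji starts after Amara ends — done with Amara.
Declan starts after Kenji ends.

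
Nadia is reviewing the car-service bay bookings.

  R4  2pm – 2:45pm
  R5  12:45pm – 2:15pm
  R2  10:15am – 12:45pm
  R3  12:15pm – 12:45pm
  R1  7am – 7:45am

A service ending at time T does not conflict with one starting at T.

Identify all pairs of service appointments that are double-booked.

R2 & R3, R4 & R5

Check each pair: they overlap iff neither finishes before the other starts.
Sorted by start: R1, R2, R3, R5, R4.
R2 starts after R1 ends, so R1 has no further overlaps.
R3 starts before R2 ends → R2 and R3 overlap.
R5 starts exactly when R2 ends (back-to-back, no overlap), so R2 has no further overlaps.
R5 starts exactly when R3 ends (back-to-back, no overlap), so R3 has no further overlaps.
R4 starts before R5 ends → R5 and R4 overlap.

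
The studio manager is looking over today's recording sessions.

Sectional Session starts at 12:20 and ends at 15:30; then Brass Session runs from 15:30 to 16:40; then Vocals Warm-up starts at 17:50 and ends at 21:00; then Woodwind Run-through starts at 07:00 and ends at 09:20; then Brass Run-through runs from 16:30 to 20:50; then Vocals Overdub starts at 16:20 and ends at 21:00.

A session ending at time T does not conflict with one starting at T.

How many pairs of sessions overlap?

Two intervals overlap when each starts before the other ends.
Sorted by start: Woodwind Run-through, Sectional Session, Brass Session, Vocals Overdub, Brass Run-through, Vocals Warm-up.
Sectional Session starts after Woodwind Run-through ends — done with Woodwind Run-through.
Brass Session starts exactly when Sectional Session ends (back-to-back, no overlap) — done with Sectional Session.
Vocals Overdub starts before Brass Session ends → Brass Session and Vocals Overdub overlap.
Brass Run-through starts before Brass Session ends → Brass Session and Brass Run-through overlap.
Vocals Warm-up starts after Brass Session ends.
Brass Run-through starts before Vocals Overdub ends → Vocals Overdub and Brass Run-through overlap.
Vocals Warm-up starts before Vocals Overdub ends → Vocals Overdub and Vocals Warm-up overlap.
Vocals Warm-up starts before Brass Run-through ends → Brass Run-through and Vocals Warm-up overlap.
Overlapping pairs: Brass Run-through & Brass Session, Brass Run-through & Vocals Overdub, Brass Run-through & Vocals Warm-up, Brass Session & Vocals Overdub, Vocals Overdub & Vocals Warm-up — 5 in total.

5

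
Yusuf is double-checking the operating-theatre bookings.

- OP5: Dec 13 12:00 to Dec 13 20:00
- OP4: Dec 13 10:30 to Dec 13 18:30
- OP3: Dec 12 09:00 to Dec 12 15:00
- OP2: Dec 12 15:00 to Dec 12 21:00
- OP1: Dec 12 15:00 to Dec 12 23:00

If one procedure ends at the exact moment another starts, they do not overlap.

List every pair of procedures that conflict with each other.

Sorted by start: OP3, OP1, OP2, OP4, OP5.
OP1 starts exactly when OP3 ends (back-to-back, no overlap); OP3 is clear from here.
OP2 starts before OP1 ends → OP1 and OP2 overlap.
OP4 starts after OP1 ends; OP1 is clear from here.
OP4 starts after OP2 ends; OP2 is clear from here.
OP5 starts before OP4 ends → OP4 and OP5 overlap.

OP1 & OP2, OP4 & OP5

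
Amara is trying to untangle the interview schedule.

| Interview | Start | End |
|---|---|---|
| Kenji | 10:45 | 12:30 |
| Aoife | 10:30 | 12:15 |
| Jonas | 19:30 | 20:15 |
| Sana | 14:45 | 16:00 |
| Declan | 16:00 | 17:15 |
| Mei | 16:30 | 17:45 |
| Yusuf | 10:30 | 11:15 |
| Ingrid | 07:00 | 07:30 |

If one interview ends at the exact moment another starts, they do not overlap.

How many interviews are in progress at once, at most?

Sort all start/end points and keep a running count:
07:00 start Ingrid → 1
07:30 end Ingrid → 0
10:30 start Aoife → 1
10:30 start Yusuf → 2
10:45 start Kenji → 3
11:15 end Yusuf → 2
12:15 end Aoife → 1
12:30 end Kenji → 0
14:45 start Sana → 1
16:00 end Sana → 0
16:00 start Declan → 1
16:30 start Mei → 2
17:15 end Declan → 1
17:45 end Mei → 0
19:30 start Jonas → 1
20:15 end Jonas → 0
Peak is 3, at 10:45 (Aoife, Kenji, Yusuf).

3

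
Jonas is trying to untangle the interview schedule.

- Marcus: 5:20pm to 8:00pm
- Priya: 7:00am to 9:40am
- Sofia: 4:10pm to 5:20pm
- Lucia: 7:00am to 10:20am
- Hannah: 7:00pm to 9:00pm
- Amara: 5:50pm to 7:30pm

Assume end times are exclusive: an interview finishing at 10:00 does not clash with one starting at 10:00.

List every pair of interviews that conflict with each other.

Amara & Hannah, Amara & Marcus, Hannah & Marcus, Lucia & Priya

Sorted by start: Priya, Lucia, Sofia, Marcus, Amara, Hannah.
Lucia starts before Priya ends → Priya and Lucia overlap.
Sofia starts after Priya ends, so Priya has no further overlaps.
Sofia starts after Lucia ends, so Lucia has no further overlaps.
Marcus starts exactly when Sofia ends (back-to-back, no overlap), so Sofia has no further overlaps.
Amara starts before Marcus ends → Marcus and Amara overlap.
Hannah starts before Marcus ends → Marcus and Hannah overlap.
Hannah starts before Amara ends → Amara and Hannah overlap.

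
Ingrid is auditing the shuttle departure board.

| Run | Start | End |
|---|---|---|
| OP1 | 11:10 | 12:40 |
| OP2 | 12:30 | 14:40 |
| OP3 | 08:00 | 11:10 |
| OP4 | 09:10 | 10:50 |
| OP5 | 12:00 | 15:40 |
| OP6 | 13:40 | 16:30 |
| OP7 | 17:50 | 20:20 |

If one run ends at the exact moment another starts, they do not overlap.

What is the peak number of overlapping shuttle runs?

Sort all start/end points and keep a running count:
08:00 start OP3 → 1
09:10 start OP4 → 2
10:50 end OP4 → 1
11:10 end OP3 → 0
11:10 start OP1 → 1
12:00 start OP5 → 2
12:30 start OP2 → 3
12:40 end OP1 → 2
13:40 start OP6 → 3
14:40 end OP2 → 2
15:40 end OP5 → 1
16:30 end OP6 → 0
17:50 start OP7 → 1
20:20 end OP7 → 0
Peak is 3, at 12:30 (OP1, OP2, OP5).

3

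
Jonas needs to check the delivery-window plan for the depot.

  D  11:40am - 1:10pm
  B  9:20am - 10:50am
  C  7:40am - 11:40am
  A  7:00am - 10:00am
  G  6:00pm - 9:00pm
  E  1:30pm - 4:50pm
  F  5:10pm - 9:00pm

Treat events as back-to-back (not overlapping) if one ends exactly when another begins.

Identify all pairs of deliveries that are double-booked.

A & B, A & C, B & C, F & G

Sorted by start: A, C, B, D, E, F, G.
C starts before A ends → A and C overlap.
B starts before A ends → A and B overlap.
D starts after A ends, so nothing later overlaps A either.
B starts before C ends → C and B overlap.
D starts exactly when C ends (back-to-back, no overlap), so nothing later overlaps C either.
D starts after B ends, so nothing later overlaps B either.
E starts after D ends, so nothing later overlaps D either.
F starts after E ends, so nothing later overlaps E either.
G starts before F ends → F and G overlap.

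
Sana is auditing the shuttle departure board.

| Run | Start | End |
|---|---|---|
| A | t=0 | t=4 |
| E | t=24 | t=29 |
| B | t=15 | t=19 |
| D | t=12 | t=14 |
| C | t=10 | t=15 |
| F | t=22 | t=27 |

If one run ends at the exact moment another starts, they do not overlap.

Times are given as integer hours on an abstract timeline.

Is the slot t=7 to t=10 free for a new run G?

Yes — the slot is free

A: ends t=4 at or before G starts t=7 → clear.
C: starts t=10 at or after G ends t=10 → clear.
D: starts t=12 at or after G ends t=10 → clear.
B: starts t=15 at or after G ends t=10 → clear.
F: starts t=22 at or after G ends t=10 → clear.
E: starts t=24 at or after G ends t=10 → clear.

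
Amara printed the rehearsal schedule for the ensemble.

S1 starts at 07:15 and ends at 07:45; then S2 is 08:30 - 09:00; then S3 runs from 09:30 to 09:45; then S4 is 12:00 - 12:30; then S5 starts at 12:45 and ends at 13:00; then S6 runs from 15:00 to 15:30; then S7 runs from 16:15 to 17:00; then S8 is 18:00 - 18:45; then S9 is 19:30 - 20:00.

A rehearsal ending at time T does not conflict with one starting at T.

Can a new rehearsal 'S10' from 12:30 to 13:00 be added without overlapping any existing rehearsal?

No — it overlaps S5

S1: ends 07:45 at or before S10 starts 12:30 → clear.
S2: ends 09:00 at or before S10 starts 12:30 → clear.
S3: ends 09:45 at or before S10 starts 12:30 → clear.
S4: ends 12:30 at or before S10 starts 12:30 → clear.
S5: starts 12:45 before S10 ends 13:00, and ends 13:00 after S10 starts 12:30 → overlap.
S6: starts 15:00 at or after S10 ends 13:00 → clear.
S7: starts 16:15 at or after S10 ends 13:00 → clear.
S8: starts 18:00 at or after S10 ends 13:00 → clear.
S9: starts 19:30 at or after S10 ends 13:00 → clear.
S10 overlaps S5.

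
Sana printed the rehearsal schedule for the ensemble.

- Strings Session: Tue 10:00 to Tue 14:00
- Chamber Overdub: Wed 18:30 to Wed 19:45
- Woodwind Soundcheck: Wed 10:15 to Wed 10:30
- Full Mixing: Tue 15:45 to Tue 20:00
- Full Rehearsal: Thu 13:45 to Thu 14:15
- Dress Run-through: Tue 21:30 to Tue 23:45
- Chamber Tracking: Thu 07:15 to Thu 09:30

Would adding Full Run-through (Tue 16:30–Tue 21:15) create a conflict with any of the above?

Yes — it overlaps Full Mixing

Strings Session: ends Tue 14:00 at or before Full Run-through starts Tue 16:30 → clear.
Full Mixing: starts Tue 15:45 before Full Run-through ends Tue 21:15, and ends Tue 20:00 after Full Run-through starts Tue 16:30 → overlap.
Dress Run-through: starts Tue 21:30 at or after Full Run-through ends Tue 21:15 → clear.
Woodwind Soundcheck: starts Wed 10:15 at or after Full Run-through ends Tue 21:15 → clear.
Chamber Overdub: starts Wed 18:30 at or after Full Run-through ends Tue 21:15 → clear.
Chamber Tracking: starts Thu 07:15 at or after Full Run-through ends Tue 21:15 → clear.
Full Rehearsal: starts Thu 13:45 at or after Full Run-through ends Tue 21:15 → clear.
Full Run-through overlaps Full Mixing.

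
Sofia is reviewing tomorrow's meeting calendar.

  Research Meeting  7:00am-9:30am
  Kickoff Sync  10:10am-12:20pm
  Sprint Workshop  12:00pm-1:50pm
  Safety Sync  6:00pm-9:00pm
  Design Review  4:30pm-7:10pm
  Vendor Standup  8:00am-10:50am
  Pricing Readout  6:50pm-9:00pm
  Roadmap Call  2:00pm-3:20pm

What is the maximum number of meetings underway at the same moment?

Sweep the timeline, counting +1 at each start and −1 at each end (ends before starts at a tie):
7:00am start Research Meeting → 1
8:00am start Vendor Standup → 2
9:30am end Research Meeting → 1
10:10am start Kickoff Sync → 2
10:50am end Vendor Standup → 1
12:00pm start Sprint Workshop → 2
12:20pm end Kickoff Sync → 1
1:50pm end Sprint Workshop → 0
2:00pm start Roadmap Call → 1
3:20pm end Roadmap Call → 0
4:30pm start Design Review → 1
6:00pm start Safety Sync → 2
6:50pm start Pricing Readout → 3
7:10pm end Design Review → 2
9:00pm end Pricing Readout → 1
9:00pm end Safety Sync → 0
Peak is 3, at 6:50pm (Design Review, Pricing Readout, Safety Sync).

3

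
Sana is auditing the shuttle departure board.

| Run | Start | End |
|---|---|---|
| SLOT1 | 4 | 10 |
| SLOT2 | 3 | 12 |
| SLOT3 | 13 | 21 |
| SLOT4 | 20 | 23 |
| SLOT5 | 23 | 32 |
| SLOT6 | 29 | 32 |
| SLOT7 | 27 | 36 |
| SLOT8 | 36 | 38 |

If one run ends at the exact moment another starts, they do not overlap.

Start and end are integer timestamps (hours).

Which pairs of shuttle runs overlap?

Sorted by start: SLOT2, SLOT1, SLOT3, SLOT4, SLOT5, SLOT7, SLOT6, SLOT8.
SLOT1 starts before SLOT2 ends → SLOT2 and SLOT1 overlap.
SLOT3 starts after SLOT2 ends — done with SLOT2.
SLOT3 starts after SLOT1 ends — done with SLOT1.
SLOT4 starts before SLOT3 ends → SLOT3 and SLOT4 overlap.
SLOT5 starts after SLOT3 ends — done with SLOT3.
SLOT5 starts exactly when SLOT4 ends (back-to-back, no overlap) — done with SLOT4.
SLOT7 starts before SLOT5 ends → SLOT5 and SLOT7 overlap.
SLOT6 starts before SLOT5 ends → SLOT5 and SLOT6 overlap.
SLOT8 starts after SLOT5 ends.
SLOT6 starts before SLOT7 ends → SLOT7 and SLOT6 overlap.
SLOT8 starts exactly when SLOT7 ends (back-to-back, no overlap).
SLOT8 starts after SLOT6 ends.

SLOT1 & SLOT2, SLOT3 & SLOT4, SLOT5 & SLOT6, SLOT5 & SLOT7, SLOT6 & SLOT7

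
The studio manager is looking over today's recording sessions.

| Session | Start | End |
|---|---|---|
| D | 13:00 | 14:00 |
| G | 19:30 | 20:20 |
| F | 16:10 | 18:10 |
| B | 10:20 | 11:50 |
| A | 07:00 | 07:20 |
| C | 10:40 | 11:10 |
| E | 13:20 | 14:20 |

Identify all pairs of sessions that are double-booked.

Sorted by start: A, B, C, D, E, F, G.
B starts after A ends — done with A.
C starts before B ends → B and C overlap.
D starts after B ends — done with B.
D starts after C ends — done with C.
E starts before D ends → D and E overlap.
F starts after D ends — done with D.
F starts after E ends — done with E.
G starts after F ends.

B & C, D & E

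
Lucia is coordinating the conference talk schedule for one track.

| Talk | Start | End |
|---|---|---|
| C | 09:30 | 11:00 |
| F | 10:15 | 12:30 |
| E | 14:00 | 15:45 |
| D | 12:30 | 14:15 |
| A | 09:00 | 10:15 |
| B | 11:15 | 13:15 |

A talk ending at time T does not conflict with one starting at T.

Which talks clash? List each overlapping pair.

A & C, B & D, B & F, C & F, D & E

Sorted by start: A, C, F, B, D, E.
C starts before A ends → A and C overlap.
F starts exactly when A ends (back-to-back, no overlap), so nothing later overlaps A either.
F starts before C ends → C and F overlap.
B starts after C ends, so nothing later overlaps C either.
B starts before F ends → F and B overlap.
D starts exactly when F ends (back-to-back, no overlap), so nothing later overlaps F either.
D starts before B ends → B and D overlap.
E starts after B ends.
E starts before D ends → D and E overlap.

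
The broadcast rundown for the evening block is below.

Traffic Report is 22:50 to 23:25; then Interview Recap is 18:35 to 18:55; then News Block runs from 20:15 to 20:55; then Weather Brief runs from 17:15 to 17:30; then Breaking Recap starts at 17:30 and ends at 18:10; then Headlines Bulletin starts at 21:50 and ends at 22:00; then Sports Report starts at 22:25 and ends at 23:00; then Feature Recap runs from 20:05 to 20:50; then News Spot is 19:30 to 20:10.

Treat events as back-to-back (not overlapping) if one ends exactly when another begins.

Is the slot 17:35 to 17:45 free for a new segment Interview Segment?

No — it overlaps Breaking Recap

Weather Brief: ends 17:30 at or before Interview Segment starts 17:35 → clear.
Breaking Recap: starts 17:30 before Interview Segment ends 17:45, and ends 18:10 after Interview Segment starts 17:35 → overlap.
Interview Recap: starts 18:35 at or after Interview Segment ends 17:45 → clear.
News Spot: starts 19:30 at or after Interview Segment ends 17:45 → clear.
Feature Recap: starts 20:05 at or after Interview Segment ends 17:45 → clear.
News Block: starts 20:15 at or after Interview Segment ends 17:45 → clear.
Headlines Bulletin: starts 21:50 at or after Interview Segment ends 17:45 → clear.
Sports Report: starts 22:25 at or after Interview Segment ends 17:45 → clear.
Traffic Report: starts 22:50 at or after Interview Segment ends 17:45 → clear.
Interview Segment overlaps Breaking Recap.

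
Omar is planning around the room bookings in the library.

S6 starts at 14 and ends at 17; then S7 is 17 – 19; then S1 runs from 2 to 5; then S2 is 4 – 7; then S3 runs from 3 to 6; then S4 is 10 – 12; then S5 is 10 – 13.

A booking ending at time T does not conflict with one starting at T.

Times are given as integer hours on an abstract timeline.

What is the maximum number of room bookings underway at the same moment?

3

Walk through starts and ends in time order (an end at T is processed before a start at T):
2 start S1 → 1
3 start S3 → 2
4 start S2 → 3
5 end S1 → 2
6 end S3 → 1
7 end S2 → 0
10 start S4 → 1
10 start S5 → 2
12 end S4 → 1
13 end S5 → 0
14 start S6 → 1
17 end S6 → 0
17 start S7 → 1
19 end S7 → 0
Peak is 3, at 4 (S1, S2, S3).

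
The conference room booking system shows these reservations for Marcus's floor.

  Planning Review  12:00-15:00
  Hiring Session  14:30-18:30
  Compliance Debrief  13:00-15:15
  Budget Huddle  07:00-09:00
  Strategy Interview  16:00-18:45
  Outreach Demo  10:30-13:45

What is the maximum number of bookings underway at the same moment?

Sort all start/end points and keep a running count:
07:00 start Budget Huddle → 1
09:00 end Budget Huddle → 0
10:30 start Outreach Demo → 1
12:00 start Planning Review → 2
13:00 start Compliance Debrief → 3
13:45 end Outreach Demo → 2
14:30 start Hiring Session → 3
15:00 end Planning Review → 2
15:15 end Compliance Debrief → 1
16:00 start Strategy Interview → 2
18:30 end Hiring Session → 1
18:45 end Strategy Interview → 0
Peak is 3, at 13:00 (Compliance Debrief, Outreach Demo, Planning Review).

3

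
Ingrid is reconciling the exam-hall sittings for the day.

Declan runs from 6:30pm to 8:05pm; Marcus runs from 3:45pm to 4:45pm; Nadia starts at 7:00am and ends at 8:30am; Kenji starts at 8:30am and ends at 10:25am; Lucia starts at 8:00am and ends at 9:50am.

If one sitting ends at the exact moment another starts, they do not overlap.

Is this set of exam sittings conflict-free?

Sorted by start: Nadia, Lucia, Kenji, Marcus, Declan.
Lucia starts before Nadia ends → Nadia and Lucia overlap.
That's a conflict, so the schedule is not conflict-free.

No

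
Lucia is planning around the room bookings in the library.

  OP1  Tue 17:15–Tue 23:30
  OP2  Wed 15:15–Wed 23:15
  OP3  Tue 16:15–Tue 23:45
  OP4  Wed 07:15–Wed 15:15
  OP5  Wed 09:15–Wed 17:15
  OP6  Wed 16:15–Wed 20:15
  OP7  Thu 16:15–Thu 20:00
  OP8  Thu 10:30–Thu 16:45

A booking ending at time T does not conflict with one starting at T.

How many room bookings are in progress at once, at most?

Sweep the timeline, counting +1 at each start and −1 at each end (ends before starts at a tie):
Tue 16:15 start OP3 → 1
Tue 17:15 start OP1 → 2
Tue 23:30 end OP1 → 1
Tue 23:45 end OP3 → 0
Wed 07:15 start OP4 → 1
Wed 09:15 start OP5 → 2
Wed 15:15 end OP4 → 1
Wed 15:15 start OP2 → 2
Wed 16:15 start OP6 → 3
Wed 17:15 end OP5 → 2
Wed 20:15 end OP6 → 1
Wed 23:15 end OP2 → 0
Thu 10:30 start OP8 → 1
Thu 16:15 start OP7 → 2
Thu 16:45 end OP8 → 1
Thu 20:00 end OP7 → 0
Peak is 3, at Wed 16:15 (OP2, OP5, OP6).

3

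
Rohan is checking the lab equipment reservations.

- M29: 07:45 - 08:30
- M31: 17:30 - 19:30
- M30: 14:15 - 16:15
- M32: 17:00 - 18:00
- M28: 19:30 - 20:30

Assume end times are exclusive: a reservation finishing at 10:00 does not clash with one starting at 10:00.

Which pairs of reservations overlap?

M31 & M32

Sorted by start: M29, M30, M32, M31, M28.
M30 starts after M29 ends; M29 is clear from here.
M32 starts after M30 ends; M30 is clear from here.
M31 starts before M32 ends → M32 and M31 overlap.
M28 starts after M32 ends.
M28 starts exactly when M31 ends (back-to-back, no overlap).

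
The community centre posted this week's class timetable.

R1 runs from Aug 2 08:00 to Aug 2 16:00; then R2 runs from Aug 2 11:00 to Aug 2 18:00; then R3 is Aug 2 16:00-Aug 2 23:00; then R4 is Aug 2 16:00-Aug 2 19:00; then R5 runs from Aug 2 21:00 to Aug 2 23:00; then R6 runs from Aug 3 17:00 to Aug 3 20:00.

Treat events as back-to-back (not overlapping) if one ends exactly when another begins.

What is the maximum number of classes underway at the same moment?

3

Sweep the timeline, counting +1 at each start and −1 at each end (ends before starts at a tie):
Aug 2 08:00 start R1 → 1
Aug 2 11:00 start R2 → 2
Aug 2 16:00 end R1 → 1
Aug 2 16:00 start R3 → 2
Aug 2 16:00 start R4 → 3
Aug 2 18:00 end R2 → 2
Aug 2 19:00 end R4 → 1
Aug 2 21:00 start R5 → 2
Aug 2 23:00 end R3 → 1
Aug 2 23:00 end R5 → 0
Aug 3 17:00 start R6 → 1
Aug 3 20:00 end R6 → 0
Peak is 3, at Aug 2 16:00 (R2, R3, R4).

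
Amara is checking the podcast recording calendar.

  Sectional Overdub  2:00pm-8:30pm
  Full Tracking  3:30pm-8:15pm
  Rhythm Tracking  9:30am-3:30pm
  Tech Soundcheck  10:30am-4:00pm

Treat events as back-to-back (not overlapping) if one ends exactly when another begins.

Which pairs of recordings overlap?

Full Tracking & Sectional Overdub, Full Tracking & Tech Soundcheck, Rhythm Tracking & Sectional Overdub, Rhythm Tracking & Tech Soundcheck, Sectional Overdub & Tech Soundcheck

Sorted by start: Rhythm Tracking, Tech Soundcheck, Sectional Overdub, Full Tracking.
Tech Soundcheck starts before Rhythm Tracking ends → Rhythm Tracking and Tech Soundcheck overlap.
Sectional Overdub starts before Rhythm Tracking ends → Rhythm Tracking and Sectional Overdub overlap.
Full Tracking starts exactly when Rhythm Tracking ends (back-to-back, no overlap).
Sectional Overdub starts before Tech Soundcheck ends → Tech Soundcheck and Sectional Overdub overlap.
Full Tracking starts before Tech Soundcheck ends → Tech Soundcheck and Full Tracking overlap.
Full Tracking starts before Sectional Overdub ends → Sectional Overdub and Full Tracking overlap.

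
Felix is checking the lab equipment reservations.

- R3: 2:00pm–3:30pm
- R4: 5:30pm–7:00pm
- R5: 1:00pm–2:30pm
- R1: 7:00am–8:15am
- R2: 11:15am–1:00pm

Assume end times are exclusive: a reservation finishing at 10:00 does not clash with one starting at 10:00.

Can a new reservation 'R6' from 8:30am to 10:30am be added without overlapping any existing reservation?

R1: ends 8:15am at or before R6 starts 8:30am → clear.
R2: starts 11:15am at or after R6 ends 10:30am → clear.
R5: starts 1:00pm at or after R6 ends 10:30am → clear.
R3: starts 2:00pm at or after R6 ends 10:30am → clear.
R4: starts 5:30pm at or after R6 ends 10:30am → clear.

Yes — the slot is free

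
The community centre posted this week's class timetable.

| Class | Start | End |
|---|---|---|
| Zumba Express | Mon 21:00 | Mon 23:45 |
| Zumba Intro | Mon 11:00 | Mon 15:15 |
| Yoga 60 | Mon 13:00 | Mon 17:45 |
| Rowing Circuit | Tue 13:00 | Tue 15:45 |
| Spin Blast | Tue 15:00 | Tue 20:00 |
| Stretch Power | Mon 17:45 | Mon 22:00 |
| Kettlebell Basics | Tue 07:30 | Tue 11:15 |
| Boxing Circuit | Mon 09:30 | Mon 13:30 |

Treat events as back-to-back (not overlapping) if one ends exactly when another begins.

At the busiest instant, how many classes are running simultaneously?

3

Walk through starts and ends in time order (an end at T is processed before a start at T):
Mon 09:30 start Boxing Circuit → 1
Mon 11:00 start Zumba Intro → 2
Mon 13:00 start Yoga 60 → 3
Mon 13:30 end Boxing Circuit → 2
Mon 15:15 end Zumba Intro → 1
Mon 17:45 end Yoga 60 → 0
Mon 17:45 start Stretch Power → 1
Mon 21:00 start Zumba Express → 2
Mon 22:00 end Stretch Power → 1
Mon 23:45 end Zumba Express → 0
Tue 07:30 start Kettlebell Basics → 1
Tue 11:15 end Kettlebell Basics → 0
Tue 13:00 start Rowing Circuit → 1
Tue 15:00 start Spin Blast → 2
Tue 15:45 end Rowing Circuit → 1
Tue 20:00 end Spin Blast → 0
Peak is 3, at Mon 13:00 (Boxing Circuit, Yoga 60, Zumba Intro).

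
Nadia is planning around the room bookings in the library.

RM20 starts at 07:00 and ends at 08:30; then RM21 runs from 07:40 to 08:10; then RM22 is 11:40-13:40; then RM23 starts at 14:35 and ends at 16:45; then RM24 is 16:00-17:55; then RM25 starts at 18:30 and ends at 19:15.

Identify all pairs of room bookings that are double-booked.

RM20 & RM21, RM23 & RM24

Two intervals overlap when each starts before the other ends.
Sorted by start: RM20, RM21, RM22, RM23, RM24, RM25.
RM21 starts before RM20 ends → RM20 and RM21 overlap.
RM22 starts after RM20 ends; RM20 is clear from here.
RM22 starts after RM21 ends; RM21 is clear from here.
RM23 starts after RM22 ends; RM22 is clear from here.
RM24 starts before RM23 ends → RM23 and RM24 overlap.
RM25 starts after RM23 ends.
RM25 starts after RM24 ends.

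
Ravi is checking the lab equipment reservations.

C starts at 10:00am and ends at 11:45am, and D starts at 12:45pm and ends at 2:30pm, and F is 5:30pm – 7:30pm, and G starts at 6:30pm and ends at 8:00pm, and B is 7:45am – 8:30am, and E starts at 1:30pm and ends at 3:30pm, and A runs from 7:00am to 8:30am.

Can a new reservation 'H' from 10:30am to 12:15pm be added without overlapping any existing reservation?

A: ends 8:30am at or before H starts 10:30am → clear.
B: ends 8:30am at or before H starts 10:30am → clear.
C: starts 10:00am before H ends 12:15pm, and ends 11:45am after H starts 10:30am → overlap.
D: starts 12:45pm at or after H ends 12:15pm → clear.
E: starts 1:30pm at or after H ends 12:15pm → clear.
F: starts 5:30pm at or after H ends 12:15pm → clear.
G: starts 6:30pm at or after H ends 12:15pm → clear.
H overlaps C.

No — it overlaps C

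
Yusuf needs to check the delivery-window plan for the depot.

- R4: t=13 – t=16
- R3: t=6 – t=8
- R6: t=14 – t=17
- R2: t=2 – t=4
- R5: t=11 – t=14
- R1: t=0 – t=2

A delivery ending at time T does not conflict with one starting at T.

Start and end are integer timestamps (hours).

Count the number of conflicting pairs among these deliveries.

2

Two intervals overlap when each starts before the other ends.
Sorted by start: R1, R2, R3, R5, R4, R6.
R2 starts exactly when R1 ends (back-to-back, no overlap) — done with R1.
R3 starts after R2 ends — done with R2.
R5 starts after R3 ends — done with R3.
R4 starts before R5 ends → R5 and R4 overlap.
R6 starts exactly when R5 ends (back-to-back, no overlap).
R6 starts before R4 ends → R4 and R6 overlap.
Overlapping pairs: R4 & R5, R4 & R6 — 2 in total.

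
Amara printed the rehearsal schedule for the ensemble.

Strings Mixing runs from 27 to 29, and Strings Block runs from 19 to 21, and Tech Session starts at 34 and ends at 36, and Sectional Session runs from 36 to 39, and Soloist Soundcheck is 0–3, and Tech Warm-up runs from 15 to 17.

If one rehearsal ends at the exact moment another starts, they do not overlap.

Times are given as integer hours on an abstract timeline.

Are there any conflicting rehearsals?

No

Two intervals overlap when each starts before the other ends.
Sorted by start: Soloist Soundcheck, Tech Warm-up, Strings Block, Strings Mixing, Tech Session, Sectional Session.
Tech Warm-up starts after Soloist Soundcheck ends, so Soloist Soundcheck has no further overlaps.
Strings Block starts after Tech Warm-up ends, so Tech Warm-up has no further overlaps.
Strings Mixing starts after Strings Block ends, so Strings Block has no further overlaps.
Tech Session starts after Strings Mixing ends, so Strings Mixing has no further overlaps.
Sectional Session starts exactly when Tech Session ends (back-to-back, no overlap).
Every pair is clear; the schedule has no overlaps.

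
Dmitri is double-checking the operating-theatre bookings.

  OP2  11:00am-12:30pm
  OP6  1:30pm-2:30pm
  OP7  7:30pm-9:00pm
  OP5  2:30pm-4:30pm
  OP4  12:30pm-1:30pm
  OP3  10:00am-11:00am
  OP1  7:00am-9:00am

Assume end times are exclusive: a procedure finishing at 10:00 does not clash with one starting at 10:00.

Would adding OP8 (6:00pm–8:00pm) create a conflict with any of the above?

OP1: ends 9:00am at or before OP8 starts 6:00pm → clear.
OP3: ends 11:00am at or before OP8 starts 6:00pm → clear.
OP2: ends 12:30pm at or before OP8 starts 6:00pm → clear.
OP4: ends 1:30pm at or before OP8 starts 6:00pm → clear.
OP6: ends 2:30pm at or before OP8 starts 6:00pm → clear.
OP5: ends 4:30pm at or before OP8 starts 6:00pm → clear.
OP7: starts 7:30pm before OP8 ends 8:00pm, and ends 9:00pm after OP8 starts 6:00pm → overlap.
OP8 overlaps OP7.

Yes — it overlaps OP7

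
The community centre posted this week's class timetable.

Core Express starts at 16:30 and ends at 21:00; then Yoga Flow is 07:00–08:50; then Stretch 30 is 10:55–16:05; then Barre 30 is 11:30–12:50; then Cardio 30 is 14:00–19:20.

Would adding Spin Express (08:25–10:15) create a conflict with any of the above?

Yes — it overlaps Yoga Flow

Yoga Flow: starts 07:00 before Spin Express ends 10:15, and ends 08:50 after Spin Express starts 08:25 → overlap.
Stretch 30: starts 10:55 at or after Spin Express ends 10:15 → clear.
Barre 30: starts 11:30 at or after Spin Express ends 10:15 → clear.
Cardio 30: starts 14:00 at or after Spin Express ends 10:15 → clear.
Core Express: starts 16:30 at or after Spin Express ends 10:15 → clear.
Spin Express overlaps Yoga Flow.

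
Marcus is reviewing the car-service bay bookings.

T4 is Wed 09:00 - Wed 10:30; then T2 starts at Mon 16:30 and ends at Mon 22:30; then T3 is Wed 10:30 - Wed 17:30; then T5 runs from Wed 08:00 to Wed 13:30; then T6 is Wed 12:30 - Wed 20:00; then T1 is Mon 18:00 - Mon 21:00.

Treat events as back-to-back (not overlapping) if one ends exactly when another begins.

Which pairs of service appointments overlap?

Check each pair: they overlap iff neither finishes before the other starts.
Sorted by start: T2, T1, T5, T4, T3, T6.
T1 starts before T2 ends → T2 and T1 overlap.
T5 starts after T2 ends, so nothing later overlaps T2 either.
T5 starts after T1 ends, so nothing later overlaps T1 either.
T4 starts before T5 ends → T5 and T4 overlap.
T3 starts before T5 ends → T5 and T3 overlap.
T6 starts before T5 ends → T5 and T6 overlap.
T3 starts exactly when T4 ends (back-to-back, no overlap), so nothing later overlaps T4 either.
T6 starts before T3 ends → T3 and T6 overlap.

T1 & T2, T3 & T5, T3 & T6, T4 & T5, T5 & T6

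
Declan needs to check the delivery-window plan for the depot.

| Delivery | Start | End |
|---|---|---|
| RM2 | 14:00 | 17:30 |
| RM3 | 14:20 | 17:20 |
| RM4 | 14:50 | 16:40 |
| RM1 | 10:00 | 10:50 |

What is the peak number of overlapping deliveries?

3

Sweep the timeline, counting +1 at each start and −1 at each end (ends before starts at a tie):
10:00 start RM1 → 1
10:50 end RM1 → 0
14:00 start RM2 → 1
14:20 start RM3 → 2
14:50 start RM4 → 3
16:40 end RM4 → 2
17:20 end RM3 → 1
17:30 end RM2 → 0
Peak is 3, at 14:50 (RM2, RM3, RM4).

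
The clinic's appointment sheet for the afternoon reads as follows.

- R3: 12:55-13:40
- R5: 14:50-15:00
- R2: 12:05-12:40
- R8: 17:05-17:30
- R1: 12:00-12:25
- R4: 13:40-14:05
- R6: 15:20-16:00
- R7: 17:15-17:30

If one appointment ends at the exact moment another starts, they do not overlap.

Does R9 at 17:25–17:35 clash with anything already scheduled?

Yes — it overlaps R7, R8

R1: ends 12:25 at or before R9 starts 17:25 → clear.
R2: ends 12:40 at or before R9 starts 17:25 → clear.
R3: ends 13:40 at or before R9 starts 17:25 → clear.
R4: ends 14:05 at or before R9 starts 17:25 → clear.
R5: ends 15:00 at or before R9 starts 17:25 → clear.
R6: ends 16:00 at or before R9 starts 17:25 → clear.
R8: starts 17:05 before R9 ends 17:35, and ends 17:30 after R9 starts 17:25 → overlap.
R7: starts 17:15 before R9 ends 17:35, and ends 17:30 after R9 starts 17:25 → overlap.
R9 overlaps R7, R8.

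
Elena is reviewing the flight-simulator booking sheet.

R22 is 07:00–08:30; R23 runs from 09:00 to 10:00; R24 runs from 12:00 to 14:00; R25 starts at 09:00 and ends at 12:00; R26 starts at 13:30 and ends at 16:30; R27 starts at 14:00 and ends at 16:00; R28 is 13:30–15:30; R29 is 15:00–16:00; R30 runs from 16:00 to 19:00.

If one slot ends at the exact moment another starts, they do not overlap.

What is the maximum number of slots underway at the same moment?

4

Sweep the timeline, counting +1 at each start and −1 at each end (ends before starts at a tie):
07:00 start R22 → 1
08:30 end R22 → 0
09:00 start R23 → 1
09:00 start R25 → 2
10:00 end R23 → 1
12:00 end R25 → 0
12:00 start R24 → 1
13:30 start R26 → 2
13:30 start R28 → 3
14:00 end R24 → 2
14:00 start R27 → 3
15:00 start R29 → 4
15:30 end R28 → 3
16:00 end R27 → 2
16:00 end R29 → 1
16:00 start R30 → 2
16:30 end R26 → 1
19:00 end R30 → 0
Peak is 4, at 15:00 (R26, R27, R28, R29).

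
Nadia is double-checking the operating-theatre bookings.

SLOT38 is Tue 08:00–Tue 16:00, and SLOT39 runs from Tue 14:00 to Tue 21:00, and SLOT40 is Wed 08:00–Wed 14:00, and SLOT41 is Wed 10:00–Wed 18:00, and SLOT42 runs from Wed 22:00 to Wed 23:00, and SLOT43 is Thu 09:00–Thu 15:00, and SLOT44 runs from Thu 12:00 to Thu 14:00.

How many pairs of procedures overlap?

Check each pair: they overlap iff neither finishes before the other starts.
Sorted by start: SLOT38, SLOT39, SLOT40, SLOT41, SLOT42, SLOT43, SLOT44.
SLOT39 starts before SLOT38 ends → SLOT38 and SLOT39 overlap.
SLOT40 starts after SLOT38 ends, so SLOT38 has no further overlaps.
SLOT40 starts after SLOT39 ends, so SLOT39 has no further overlaps.
SLOT41 starts before SLOT40 ends → SLOT40 and SLOT41 overlap.
SLOT42 starts after SLOT40 ends, so SLOT40 has no further overlaps.
SLOT42 starts after SLOT41 ends, so SLOT41 has no further overlaps.
SLOT43 starts after SLOT42 ends, so SLOT42 has no further overlaps.
SLOT44 starts before SLOT43 ends → SLOT43 and SLOT44 overlap.
Overlapping pairs: SLOT38 & SLOT39, SLOT40 & SLOT41, SLOT43 & SLOT44 — 3 in total.

3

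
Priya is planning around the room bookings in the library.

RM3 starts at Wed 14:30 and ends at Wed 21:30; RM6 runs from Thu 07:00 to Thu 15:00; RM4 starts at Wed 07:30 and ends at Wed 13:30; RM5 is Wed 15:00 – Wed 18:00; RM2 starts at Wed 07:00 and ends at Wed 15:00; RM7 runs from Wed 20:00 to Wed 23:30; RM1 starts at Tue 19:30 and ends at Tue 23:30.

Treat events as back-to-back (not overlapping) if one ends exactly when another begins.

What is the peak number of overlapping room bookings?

2

Sweep the timeline, counting +1 at each start and −1 at each end (ends before starts at a tie):
Tue 19:30 start RM1 → 1
Tue 23:30 end RM1 → 0
Wed 07:00 start RM2 → 1
Wed 07:30 start RM4 → 2
Wed 13:30 end RM4 → 1
Wed 14:30 start RM3 → 2
Wed 15:00 end RM2 → 1
Wed 15:00 start RM5 → 2
Wed 18:00 end RM5 → 1
Wed 20:00 start RM7 → 2
Wed 21:30 end RM3 → 1
Wed 23:30 end RM7 → 0
Thu 07:00 start RM6 → 1
Thu 15:00 end RM6 → 0
Peak is 2, at Wed 07:30 (RM2, RM4).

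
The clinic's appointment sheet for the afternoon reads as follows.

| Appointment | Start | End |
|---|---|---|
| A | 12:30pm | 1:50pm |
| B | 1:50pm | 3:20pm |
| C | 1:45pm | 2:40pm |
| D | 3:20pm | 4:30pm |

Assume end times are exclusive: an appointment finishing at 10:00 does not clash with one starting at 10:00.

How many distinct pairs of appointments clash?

2

Sorted by start: A, C, B, D.
C starts before A ends → A and C overlap.
B starts exactly when A ends (back-to-back, no overlap) — done with A.
B starts before C ends → C and B overlap.
D starts after C ends.
D starts exactly when B ends (back-to-back, no overlap).
Overlapping pairs: A & C, B & C — 2 in total.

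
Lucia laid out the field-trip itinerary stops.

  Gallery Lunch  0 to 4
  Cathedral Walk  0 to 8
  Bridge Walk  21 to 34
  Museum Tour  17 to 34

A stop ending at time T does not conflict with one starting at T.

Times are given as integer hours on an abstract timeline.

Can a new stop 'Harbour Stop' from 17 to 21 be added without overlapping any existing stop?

Gallery Lunch: ends 4 at or before Harbour Stop starts 17 → clear.
Cathedral Walk: ends 8 at or before Harbour Stop starts 17 → clear.
Museum Tour: starts 17 before Harbour Stop ends 21, and ends 34 after Harbour Stop starts 17 → overlap.
Bridge Walk: starts 21 at or after Harbour Stop ends 21 → clear.
Harbour Stop overlaps Museum Tour.

No — it overlaps Museum Tour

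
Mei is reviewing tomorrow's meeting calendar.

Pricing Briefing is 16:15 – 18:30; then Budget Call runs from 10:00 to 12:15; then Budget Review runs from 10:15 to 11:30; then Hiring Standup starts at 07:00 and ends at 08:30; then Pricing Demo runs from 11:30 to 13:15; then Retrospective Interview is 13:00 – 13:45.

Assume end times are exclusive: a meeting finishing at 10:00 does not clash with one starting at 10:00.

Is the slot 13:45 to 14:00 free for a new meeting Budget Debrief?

Yes — the slot is free

Hiring Standup: ends 08:30 at or before Budget Debrief starts 13:45 → clear.
Budget Call: ends 12:15 at or before Budget Debrief starts 13:45 → clear.
Budget Review: ends 11:30 at or before Budget Debrief starts 13:45 → clear.
Pricing Demo: ends 13:15 at or before Budget Debrief starts 13:45 → clear.
Retrospective Interview: ends 13:45 at or before Budget Debrief starts 13:45 → clear.
Pricing Briefing: starts 16:15 at or after Budget Debrief ends 14:00 → clear.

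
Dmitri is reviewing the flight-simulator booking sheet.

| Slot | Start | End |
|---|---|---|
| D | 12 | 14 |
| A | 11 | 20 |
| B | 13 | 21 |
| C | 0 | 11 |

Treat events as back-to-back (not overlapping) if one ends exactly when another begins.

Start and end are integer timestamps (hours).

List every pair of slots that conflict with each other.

Two intervals overlap when each starts before the other ends.
Sorted by start: C, A, D, B.
A starts exactly when C ends (back-to-back, no overlap), so nothing later overlaps C either.
D starts before A ends → A and D overlap.
B starts before A ends → A and B overlap.
B starts before D ends → D and B overlap.

A & B, A & D, B & D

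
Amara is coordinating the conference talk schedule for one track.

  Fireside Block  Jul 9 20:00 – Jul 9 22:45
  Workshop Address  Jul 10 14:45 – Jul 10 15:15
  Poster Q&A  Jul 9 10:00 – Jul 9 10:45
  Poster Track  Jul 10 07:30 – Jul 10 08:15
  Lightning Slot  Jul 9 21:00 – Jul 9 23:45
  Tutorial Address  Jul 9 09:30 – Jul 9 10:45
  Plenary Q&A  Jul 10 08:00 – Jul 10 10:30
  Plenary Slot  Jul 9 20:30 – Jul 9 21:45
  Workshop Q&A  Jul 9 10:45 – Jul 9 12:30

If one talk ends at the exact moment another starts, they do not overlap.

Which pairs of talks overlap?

Sorted by start: Tutorial Address, Poster Q&A, Workshop Q&A, Fireside Block, Plenary Slot, Lightning Slot, Poster Track, Plenary Q&A, Workshop Address.
Poster Q&A starts before Tutorial Address ends → Tutorial Address and Poster Q&A overlap.
Workshop Q&A starts exactly when Tutorial Address ends (back-to-back, no overlap), so Tutorial Address has no further overlaps.
Workshop Q&A starts exactly when Poster Q&A ends (back-to-back, no overlap), so Poster Q&A has no further overlaps.
Fireside Block starts after Workshop Q&A ends, so Workshop Q&A has no further overlaps.
Plenary Slot starts before Fireside Block ends → Fireside Block and Plenary Slot overlap.
Lightning Slot starts before Fireside Block ends → Fireside Block and Lightning Slot overlap.
Poster Track starts after Fireside Block ends, so Fireside Block has no further overlaps.
Lightning Slot starts before Plenary Slot ends → Plenary Slot and Lightning Slot overlap.
Poster Track starts after Plenary Slot ends, so Plenary Slot has no further overlaps.
Poster Track starts after Lightning Slot ends, so Lightning Slot has no further overlaps.
Plenary Q&A starts before Poster Track ends → Poster Track and Plenary Q&A overlap.
Workshop Address starts after Poster Track ends.
Workshop Address starts after Plenary Q&A ends.

Fireside Block & Lightning Slot, Fireside Block & Plenary Slot, Lightning Slot & Plenary Slot, Plenary Q&A & Poster Track, Poster Q&A & Tutorial Address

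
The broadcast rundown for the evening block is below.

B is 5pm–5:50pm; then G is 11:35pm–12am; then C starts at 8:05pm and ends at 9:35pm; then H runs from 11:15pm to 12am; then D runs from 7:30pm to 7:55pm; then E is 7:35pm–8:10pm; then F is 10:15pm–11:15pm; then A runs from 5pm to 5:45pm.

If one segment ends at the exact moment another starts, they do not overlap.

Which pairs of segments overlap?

Sorted by start: A, B, D, E, C, F, H, G.
B starts before A ends → A and B overlap.
D starts after A ends — done with A.
D starts after B ends — done with B.
E starts before D ends → D and E overlap.
C starts after D ends — done with D.
C starts before E ends → E and C overlap.
F starts after E ends — done with E.
F starts after C ends — done with C.
H starts exactly when F ends (back-to-back, no overlap) — done with F.
G starts before H ends → H and G overlap.

A & B, C & E, D & E, G & H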